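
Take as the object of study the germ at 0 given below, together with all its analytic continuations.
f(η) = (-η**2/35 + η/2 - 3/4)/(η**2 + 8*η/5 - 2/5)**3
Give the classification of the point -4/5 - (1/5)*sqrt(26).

The denominator factor η**2 + 8*η/5 - 2/5 vanishes at -4/5 - (1/5)*sqrt(26) and appears to the power 3; the numerator there equals -599/500 - (191/1750)*sqrt(26), nonzero, and no other factor vanishes.
Hence a pole whose order is the multiplicity, 3.

The point is a pole of order 3.


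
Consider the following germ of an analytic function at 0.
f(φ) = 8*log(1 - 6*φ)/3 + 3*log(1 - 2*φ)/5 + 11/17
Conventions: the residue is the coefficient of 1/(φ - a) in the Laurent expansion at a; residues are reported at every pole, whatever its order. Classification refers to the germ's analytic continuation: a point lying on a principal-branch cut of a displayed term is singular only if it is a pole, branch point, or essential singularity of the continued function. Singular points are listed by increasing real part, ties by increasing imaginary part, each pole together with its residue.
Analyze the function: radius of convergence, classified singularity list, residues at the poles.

Radius of convergence at 0: 1/6.
At 1/6: a logarithmic branch point.
At 1/2: a logarithmic branch point.

Branch term (3/5)*log(1 - φ/(1/2)): its argument vanishes at φ = 1/2, a logarithmic branch point, modulus 1/2.
Branch term (8/3)*log(1 - φ/(1/6)): its argument vanishes at φ = 1/6, a logarithmic branch point, modulus 1/6.
The radius of convergence is the smallest modulus among the singular points: 1/6.
List the singular points by increasing real part (a conjugate pair: the negative imaginary part first).


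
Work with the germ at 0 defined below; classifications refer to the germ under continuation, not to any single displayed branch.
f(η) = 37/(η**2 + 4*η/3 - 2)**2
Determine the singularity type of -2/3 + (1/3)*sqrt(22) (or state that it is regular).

The point is a pole of order 2.

The denominator factor η**2 + 4*η/3 - 2 vanishes at -2/3 + (1/3)*sqrt(22) and appears to the power 2; the numerator there equals 37, nonzero, and no other factor vanishes.
Hence a pole whose order is the multiplicity, 2.


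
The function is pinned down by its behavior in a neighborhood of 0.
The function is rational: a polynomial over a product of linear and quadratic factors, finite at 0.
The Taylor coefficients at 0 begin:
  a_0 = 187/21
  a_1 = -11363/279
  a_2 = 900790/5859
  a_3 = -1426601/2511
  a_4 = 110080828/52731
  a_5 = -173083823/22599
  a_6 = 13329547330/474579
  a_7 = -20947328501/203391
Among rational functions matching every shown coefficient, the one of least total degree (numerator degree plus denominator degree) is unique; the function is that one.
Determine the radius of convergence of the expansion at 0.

No rational of total degree below 4 reproduces all 8 coefficients; solving the [2/2] Pade equations on them gives f(z) = (-z**2 + 7*z/31 + 17/7)/((z + 3/11)*(z + 1)), whose expansion matches every shown term.
Denominator factor (z + 3/11): pole of order 1 at -3/11, modulus 3/11.
Denominator factor (z + 1): pole of order 1 at -1, modulus 1.
The radius of convergence is the smallest modulus among the singular points: 3/11.

The radius of convergence is 3/11.


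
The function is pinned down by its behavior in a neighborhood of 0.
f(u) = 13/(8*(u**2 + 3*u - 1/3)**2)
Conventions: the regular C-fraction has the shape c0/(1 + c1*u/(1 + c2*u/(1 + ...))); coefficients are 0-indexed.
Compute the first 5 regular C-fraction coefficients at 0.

Taylor coefficients (expand at 0): a_0 = 117/8, a_1 = 1053/4, a_2 = 29133/8, a_3 = 180063/4, a_4 = 1045629/2.
c0 = a_0 = 117/8. Peel one level at a time: if S = 1 + c*u/S' with S'(0) = 1, then c is the u-coefficient of S and S' = c*u/(S - 1).
S_1 = c0/f = 1 + (-18)*u + (75)*u^2 + ...; c1 = -18.
S_2 = c1*u/(S_1 - 1) = 1 + (25/6)*u + (733/36)*u^2 + ...; c2 = 25/6.
S_3 = c2*u/(S_2 - 1) = 1 + (-733/150)*u + (249/625)*u^2 + ...; c3 = -733/150.
S_4 = c3*u/(S_3 - 1) = 1 + (1494/18325)*u + ...; c4 = 1494/18325.

The regular C-fraction coefficients are [117/8, -18, 25/6, -733/150, 1494/18325].


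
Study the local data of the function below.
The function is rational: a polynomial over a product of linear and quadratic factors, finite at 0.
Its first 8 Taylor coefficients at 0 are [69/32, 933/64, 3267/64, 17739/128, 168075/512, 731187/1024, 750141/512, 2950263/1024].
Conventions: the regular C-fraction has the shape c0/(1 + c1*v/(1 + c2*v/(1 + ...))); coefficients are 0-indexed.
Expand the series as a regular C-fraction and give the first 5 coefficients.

Taylor coefficients (read off): a_0 = 69/32, a_1 = 933/64, a_2 = 3267/64, a_3 = 17739/128, a_4 = 168075/512.
c0 = a_0 = 69/32. Peel one level at a time: if S = 1 + c*v/S' with S'(0) = 1, then c is the v-coefficient of S and S' = c*v/(S - 1).
S_1 = c0/f = 1 + (-311/46)*v + (46627/2116)*v^2 + ...; c1 = -311/46.
S_2 = c1*v/(S_1 - 1) = 1 + (46627/14306)*v + (532899/193442)*v^2 + ...; c2 = 46627/14306.
S_3 = c2*v/(S_2 - 1) = 1 + (-12256677/14500997)*v + (3215362257/8696308516)*v^2 + ...; c3 = -12256677/14500997.
S_4 = c3*v/(S_3 - 1) = 1 + (1610269987/3681108396)*v + ...; c4 = 1610269987/3681108396.

The regular C-fraction coefficients are [69/32, -311/46, 46627/14306, -12256677/14500997, 1610269987/3681108396].


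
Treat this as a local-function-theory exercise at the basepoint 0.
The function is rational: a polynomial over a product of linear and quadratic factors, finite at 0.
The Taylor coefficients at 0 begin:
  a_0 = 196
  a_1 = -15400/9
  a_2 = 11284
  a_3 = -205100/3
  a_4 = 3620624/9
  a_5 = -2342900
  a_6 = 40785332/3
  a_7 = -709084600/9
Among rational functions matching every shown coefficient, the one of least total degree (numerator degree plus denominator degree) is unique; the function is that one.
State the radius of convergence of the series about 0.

The radius of convergence is 1/2 - (1/14)*sqrt(21).

No rational of total degree below 4 reproduces all 8 coefficients; solving the [1/3] Pade equations on them gives f(y) = (34*y/9 + 14)/((y + 1/2)*(y**2 + y + 1/7)), whose expansion matches every shown term.
Denominator factor (y + 1/2): pole of order 1 at -1/2, modulus 1/2.
Denominator factor (y**2 + y + 1/7): discriminant 3/7, real irrational roots -1/2 + (1/14)*sqrt(21) and -1/2 - (1/14)*sqrt(21); poles of order 1, moduli 1/2 - (1/14)*sqrt(21) and 1/2 + (1/14)*sqrt(21).
The radius of convergence is the smallest modulus among the singular points: 1/2 - (1/14)*sqrt(21).


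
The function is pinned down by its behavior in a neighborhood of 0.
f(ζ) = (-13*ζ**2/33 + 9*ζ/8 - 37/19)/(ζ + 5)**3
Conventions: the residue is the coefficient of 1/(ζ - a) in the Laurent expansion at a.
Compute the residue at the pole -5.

The residue is -13/33.

At the order-3 pole -5 set g(ζ) = (ζ - (-5))^3*f(ζ) = -13*ζ**2/33 + 9*ζ/8 - 37/19.
Order-3 pole: residue = g''(a)/2; g''(-5) = -26/33, so the residue is -13/33.


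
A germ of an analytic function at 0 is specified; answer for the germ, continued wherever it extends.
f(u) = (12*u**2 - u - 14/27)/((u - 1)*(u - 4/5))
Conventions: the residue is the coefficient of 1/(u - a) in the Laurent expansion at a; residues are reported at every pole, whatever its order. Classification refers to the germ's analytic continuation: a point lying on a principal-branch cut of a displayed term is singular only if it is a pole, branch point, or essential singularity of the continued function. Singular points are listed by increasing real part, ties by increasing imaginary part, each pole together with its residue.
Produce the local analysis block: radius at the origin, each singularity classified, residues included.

Denominator factor (u - 4/5): pole of order 1 at 4/5, modulus 4/5.
Denominator factor (u - 1): pole of order 1 at 1, modulus 1.
The radius of convergence is the smallest modulus among the singular points: 4/5.
At the order-1 pole 4/5 set g(u) = (u - (4/5))*f(u) = (12*u**2 - u - 14/27)/(u - 1).
Simple pole: residue = g(a) at a = 4/5, which is -4294/135.
At the order-1 pole 1 set g(u) = (u - (1))*f(u) = (12*u**2 - u - 14/27)/(u - 4/5).
Simple pole: residue = g(a) at a = 1, which is 1415/27.
List the singular points by increasing real part (a conjugate pair: the negative imaginary part first).

Radius of convergence at 0: 4/5.
At 4/5: a pole of order 1; residue -4294/135.
At 1: a pole of order 1; residue 1415/27.


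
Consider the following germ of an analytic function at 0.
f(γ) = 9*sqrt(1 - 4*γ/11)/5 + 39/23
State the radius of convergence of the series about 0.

The radius of convergence is 11/4.

Branch term (9/5)*sqrt(1 - γ/(11/4)): its argument vanishes at γ = 11/4, a square-root branch point, modulus 11/4.
The radius of convergence is the smallest modulus among the singular points: 11/4.


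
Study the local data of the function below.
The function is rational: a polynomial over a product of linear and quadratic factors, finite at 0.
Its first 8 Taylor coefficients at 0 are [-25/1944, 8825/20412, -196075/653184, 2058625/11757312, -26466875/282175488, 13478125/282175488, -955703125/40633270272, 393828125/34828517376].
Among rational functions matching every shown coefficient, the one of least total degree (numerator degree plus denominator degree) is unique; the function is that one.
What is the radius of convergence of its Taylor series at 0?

No rational of total degree below 4 reproduces all 8 coefficients; solving the [2/2] Pade equations on them gives f(β) = (β**2/3 + 17*β/7 - 2/27)/(β + 12/5)**2, whose expansion matches every shown term.
Denominator factor (β + 12/5)^2: pole of order 2 at -12/5, modulus 12/5.
The radius of convergence is the smallest modulus among the singular points: 12/5.

The radius of convergence is 12/5.


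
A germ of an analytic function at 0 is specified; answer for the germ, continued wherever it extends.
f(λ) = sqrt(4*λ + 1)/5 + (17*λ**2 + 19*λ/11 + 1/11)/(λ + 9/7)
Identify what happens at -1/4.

The point is an algebraic (square-root) branch point.

The term (1/5)*sqrt(1 - λ/(-1/4)) has argument 1 - -1/4/(-1/4) = 0 at -1/4: a square-root (algebraic, two-sheeted) branch point; the remaining terms are analytic or single-valued there.


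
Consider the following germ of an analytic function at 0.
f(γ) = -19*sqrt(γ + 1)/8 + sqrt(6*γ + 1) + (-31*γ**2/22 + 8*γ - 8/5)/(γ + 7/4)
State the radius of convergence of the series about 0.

The radius of convergence is 1/6.

Denominator factor (γ + 7/4): pole of order 1 at -7/4, modulus 7/4.
Branch term (1)*sqrt(1 - γ/(-1/6)): its argument vanishes at γ = -1/6, a square-root branch point, modulus 1/6.
Branch term (-19/8)*sqrt(1 - γ/(-1)): its argument vanishes at γ = -1, a square-root branch point, modulus 1.
The radius of convergence is the smallest modulus among the singular points: 1/6.


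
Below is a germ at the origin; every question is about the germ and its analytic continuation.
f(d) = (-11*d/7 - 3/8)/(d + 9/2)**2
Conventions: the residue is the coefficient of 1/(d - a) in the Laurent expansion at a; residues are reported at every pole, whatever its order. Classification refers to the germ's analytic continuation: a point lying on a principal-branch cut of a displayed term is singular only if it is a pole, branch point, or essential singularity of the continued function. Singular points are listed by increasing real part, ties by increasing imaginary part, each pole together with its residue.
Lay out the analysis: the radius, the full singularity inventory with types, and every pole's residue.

Denominator factor (d + 9/2)^2: pole of order 2 at -9/2, modulus 9/2.
The radius of convergence is the smallest modulus among the singular points: 9/2.
At the order-2 pole -9/2 set g(d) = (d - (-9/2))^2*f(d) = -11*d/7 - 3/8.
Order-2 pole: residue = g'(a); g'(-9/2) = -11/7, so the residue is -11/7.

Radius of convergence at 0: 9/2.
At -9/2: a pole of order 2; residue -11/7.


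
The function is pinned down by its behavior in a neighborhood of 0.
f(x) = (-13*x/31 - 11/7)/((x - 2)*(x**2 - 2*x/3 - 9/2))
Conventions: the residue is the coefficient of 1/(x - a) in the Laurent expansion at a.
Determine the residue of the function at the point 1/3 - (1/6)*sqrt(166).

The factor x**2 - 2*x/3 - 9/2 splits as (x - a)(x - a') with a = 1/3 - (1/6)*sqrt(166), a' = 1/3 + (1/6)*sqrt(166). At the order-1 pole a set g(x) = (x - a)*f(x) = [(-13*x/31 - 11/7)/(x - 2)] / (x - a').
Simple pole: residue = g(a) at a = 1/3 - (1/6)*sqrt(166), which is -1569/2387 + (603/12782)*sqrt(166).

The residue is -1569/2387 + (603/12782)*sqrt(166).


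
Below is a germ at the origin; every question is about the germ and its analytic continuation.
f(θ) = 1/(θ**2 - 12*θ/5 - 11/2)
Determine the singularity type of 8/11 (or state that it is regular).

The point is a regular point.

Denominator factors: θ**2 - 12*θ/5 - 11/2 = -8127/1210 at θ = 8/11 — none vanishes.
So the germ continues analytically to 8/11.


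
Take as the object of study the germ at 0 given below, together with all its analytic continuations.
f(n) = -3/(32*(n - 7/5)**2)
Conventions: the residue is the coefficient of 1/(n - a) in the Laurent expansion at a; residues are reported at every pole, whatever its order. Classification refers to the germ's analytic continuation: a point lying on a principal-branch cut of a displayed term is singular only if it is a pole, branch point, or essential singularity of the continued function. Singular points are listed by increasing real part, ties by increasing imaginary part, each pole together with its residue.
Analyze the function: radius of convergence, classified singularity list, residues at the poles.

Radius of convergence at 0: 7/5.
At 7/5: a pole of order 2; residue 0.

Denominator factor (n - 7/5)^2: pole of order 2 at 7/5, modulus 7/5.
The radius of convergence is the smallest modulus among the singular points: 7/5.
At the order-2 pole 7/5 set g(n) = (n - (7/5))^2*f(n) = -3/32.
Order-2 pole: residue = g'(a); g'(7/5) = 0, so the residue is 0.


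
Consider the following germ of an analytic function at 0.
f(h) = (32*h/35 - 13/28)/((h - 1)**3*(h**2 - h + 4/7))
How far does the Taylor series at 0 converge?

The radius of convergence is (2/7)*sqrt(7).

Denominator factor (h - 1)^3: pole of order 3 at 1, modulus 1.
Denominator factor (h**2 - h + 4/7): discriminant -9/7, complex-conjugate roots (1/2) + ((3/14)*sqrt(7))*i and (1/2) - ((3/14)*sqrt(7))*i; poles of order 1, moduli (2/7)*sqrt(7) and (2/7)*sqrt(7).
The radius of convergence is the smallest modulus among the singular points: (2/7)*sqrt(7).


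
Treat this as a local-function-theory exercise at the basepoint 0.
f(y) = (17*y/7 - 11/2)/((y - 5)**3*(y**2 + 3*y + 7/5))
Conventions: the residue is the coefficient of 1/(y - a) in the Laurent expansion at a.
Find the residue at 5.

The residue is -134000/20696067.

At the order-3 pole 5 set g(y) = (y - (5))^3*f(y) = (17*y/7 - 11/2)/(y**2 + 3*y + 7/5).
Order-3 pole: residue = g''(a)/2; g''(5) = -268000/20696067, so the residue is -134000/20696067.


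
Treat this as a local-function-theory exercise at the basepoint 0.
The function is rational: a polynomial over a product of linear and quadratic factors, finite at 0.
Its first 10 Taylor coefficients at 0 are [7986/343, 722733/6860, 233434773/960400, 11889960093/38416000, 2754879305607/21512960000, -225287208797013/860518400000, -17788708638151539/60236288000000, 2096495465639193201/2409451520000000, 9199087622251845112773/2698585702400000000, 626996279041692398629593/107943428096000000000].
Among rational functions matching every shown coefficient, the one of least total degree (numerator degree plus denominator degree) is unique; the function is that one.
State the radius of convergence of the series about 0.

No rational of total degree below 8 reproduces all 10 coefficients; solving the [0/8] Pade equations on them gives f(δ) = -3/((δ**2 - 7*δ/8 + 7/11)**3*(δ**2 + δ/5 - 1/2)), whose expansion matches every shown term.
Denominator factor (δ**2 - 7*δ/8 + 7/11)^3: discriminant -1253/704, complex-conjugate roots (7/16) + ((1/176)*sqrt(13783))*i and (7/16) - ((1/176)*sqrt(13783))*i; poles of order 3, moduli (1/11)*sqrt(77) and (1/11)*sqrt(77).
Denominator factor (δ**2 + δ/5 - 1/2): discriminant 51/25, real irrational roots -1/10 + (1/10)*sqrt(51) and -1/10 - (1/10)*sqrt(51); poles of order 1, moduli -1/10 + (1/10)*sqrt(51) and 1/10 + (1/10)*sqrt(51).
The radius of convergence is the smallest modulus among the singular points: -1/10 + (1/10)*sqrt(51).

The radius of convergence is -1/10 + (1/10)*sqrt(51).


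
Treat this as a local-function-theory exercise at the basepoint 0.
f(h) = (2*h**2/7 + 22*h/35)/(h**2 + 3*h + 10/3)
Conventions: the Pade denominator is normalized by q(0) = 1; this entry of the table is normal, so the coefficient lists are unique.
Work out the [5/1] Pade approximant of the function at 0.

The Pade approximant has numerator coefficients [0, 33/175, 1062/21025, -6018/147175, 3186/147175, -1062/147175]; denominator coefficients [1, 5999/8410].

Taylor coefficients needed (expand at 0): a_0 = 0, a_1 = 33/175, a_2 = -21/250, a_3 = 333/17500, a_4 = 1413/175000, a_5 = -22707/1750000, a_6 = 23139/2500000.
Write the denominator as Q(h) = 1 + q1*h. Requiring Q*f - P = O(h^7) with deg P <= 5 kills the coefficients of h^6..h^6 in Q*f:
  h^6: a_6 + q1*a_5 = 0, i.e. 23139/2500000 + (-22707/1750000)*q1 = 0.
Solving this linear system: q1 = 5999/8410.
The numerator is Q*f truncated at degree 5: P0 = a_0 = 0; P1 = a_1 + q1*a_0 = 33/175; P2 = a_2 + q1*a_1 = 1062/21025; P3 = a_3 + q1*a_2 = -6018/147175; P4 = a_4 + q1*a_3 = 3186/147175; P5 = a_5 + q1*a_4 = -1062/147175.


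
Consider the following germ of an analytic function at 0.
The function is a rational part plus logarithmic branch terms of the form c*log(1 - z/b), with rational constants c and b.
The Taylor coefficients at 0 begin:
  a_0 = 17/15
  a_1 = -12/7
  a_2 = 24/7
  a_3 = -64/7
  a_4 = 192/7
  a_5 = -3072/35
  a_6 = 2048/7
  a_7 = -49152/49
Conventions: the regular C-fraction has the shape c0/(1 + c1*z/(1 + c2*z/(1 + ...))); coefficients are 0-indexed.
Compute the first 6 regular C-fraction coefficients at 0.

The regular C-fraction coefficients are [17/15, 180/119, 58/119, 238/87, -64/87, -29/20].

Taylor coefficients (read off): a_0 = 17/15, a_1 = -12/7, a_2 = 24/7, a_3 = -64/7, a_4 = 192/7, a_5 = -3072/35.
c0 = a_0 = 17/15. Peel one level at a time: if S = 1 + c*z/S' with S'(0) = 1, then c is the z-coefficient of S and S' = c*z/(S - 1).
S_1 = c0/f = 1 + (180/119)*z + (-10440/14161)*z^2 + ...; c1 = 180/119.
S_2 = c1*z/(S_1 - 1) = 1 + (58/119)*z + (-4/3)*z^2 + ...; c2 = 58/119.
S_3 = c2*z/(S_2 - 1) = 1 + (238/87)*z + (15232/7569)*z^2 + ...; c3 = 238/87.
S_4 = c3*z/(S_3 - 1) = 1 + (-64/87)*z + (-16/15)*z^2 + ...; c4 = -64/87.
S_5 = c4*z/(S_4 - 1) = 1 + (-29/20)*z + ...; c5 = -29/20.


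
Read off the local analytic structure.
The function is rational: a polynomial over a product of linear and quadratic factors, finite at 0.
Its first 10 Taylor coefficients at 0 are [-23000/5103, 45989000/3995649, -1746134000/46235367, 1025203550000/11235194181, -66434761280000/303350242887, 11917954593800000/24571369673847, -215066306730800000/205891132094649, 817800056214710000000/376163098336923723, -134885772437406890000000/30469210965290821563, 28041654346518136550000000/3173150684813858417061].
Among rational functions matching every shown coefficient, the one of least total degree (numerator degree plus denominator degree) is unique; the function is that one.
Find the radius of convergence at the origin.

No rational of total degree below 8 reproduces all 10 coefficients; solving the [2/6] Pade equations on them gives f(σ) = (4*σ**2/3 + 39*σ/29 + 23/7)/(σ**2 - 8*σ/9 - 9/10)**3, whose expansion matches every shown term.
Denominator factor (σ**2 - 8*σ/9 - 9/10)^3: discriminant 1778/405, real irrational roots 4/9 + (1/90)*sqrt(8890) and 4/9 - (1/90)*sqrt(8890); poles of order 3, moduli 4/9 + (1/90)*sqrt(8890) and -4/9 + (1/90)*sqrt(8890).
The radius of convergence is the smallest modulus among the singular points: -4/9 + (1/90)*sqrt(8890).

The radius of convergence is -4/9 + (1/90)*sqrt(8890).


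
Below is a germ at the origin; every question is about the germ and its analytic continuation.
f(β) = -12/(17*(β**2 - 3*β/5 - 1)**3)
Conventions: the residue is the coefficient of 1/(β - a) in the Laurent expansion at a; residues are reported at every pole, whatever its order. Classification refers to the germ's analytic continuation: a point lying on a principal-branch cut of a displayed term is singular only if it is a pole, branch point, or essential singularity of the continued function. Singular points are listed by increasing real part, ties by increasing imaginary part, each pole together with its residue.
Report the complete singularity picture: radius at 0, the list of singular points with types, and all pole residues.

Radius of convergence at 0: -3/10 + (1/10)*sqrt(109).
At 3/10 - (1/10)*sqrt(109): a pole of order 3; residue (225000/22015493)*sqrt(109).
At 3/10 + (1/10)*sqrt(109): a pole of order 3; residue -(225000/22015493)*sqrt(109).

Denominator factor (β**2 - 3*β/5 - 1)^3: discriminant 109/25, real irrational roots 3/10 + (1/10)*sqrt(109) and 3/10 - (1/10)*sqrt(109); poles of order 3, moduli 3/10 + (1/10)*sqrt(109) and -3/10 + (1/10)*sqrt(109).
The radius of convergence is the smallest modulus among the singular points: -3/10 + (1/10)*sqrt(109).
The factor β**2 - 3*β/5 - 1 splits as (β - a)(β - a') with a = 3/10 - (1/10)*sqrt(109), a' = 3/10 + (1/10)*sqrt(109). At the order-3 pole a set g(β) = (β - a)^3*f(β) = [-12/17] / (β - a')^3.
Order-3 pole: residue = g''(a)/2; g''(3/10 - (1/10)*sqrt(109)) = (450000/22015493)*sqrt(109), so the residue is (225000/22015493)*sqrt(109).
The factor β**2 - 3*β/5 - 1 splits as (β - a)(β - a') with a = 3/10 + (1/10)*sqrt(109), a' = 3/10 - (1/10)*sqrt(109). At the order-3 pole a set g(β) = (β - a)^3*f(β) = [-12/17] / (β - a')^3.
Order-3 pole: residue = g''(a)/2; g''(3/10 + (1/10)*sqrt(109)) = -(450000/22015493)*sqrt(109), so the residue is -(225000/22015493)*sqrt(109).
List the singular points by increasing real part (a conjugate pair: the negative imaginary part first).


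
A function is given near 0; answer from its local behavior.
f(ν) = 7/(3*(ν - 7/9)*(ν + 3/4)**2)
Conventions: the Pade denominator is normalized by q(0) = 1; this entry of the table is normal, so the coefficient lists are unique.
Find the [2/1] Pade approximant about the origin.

Taylor coefficients needed (expand at 0): a_0 = -16/3, a_1 = 464/63, a_2 = -8368/441, a_3 = 727120/27783.
Write the denominator as Q(ν) = 1 + q1*ν. Requiring Q*f - P = O(ν^4) with deg P <= 2 kills the coefficients of ν^3..ν^3 in Q*f:
  ν^3: a_3 + q1*a_2 = 0, i.e. 727120/27783 + (-8368/441)*q1 = 0.
Solving this linear system: q1 = 45445/32949.
The numerator is Q*f truncated at degree 2: P0 = a_0 = -16/3; P1 = a_1 + q1*a_0 = 128/14121; P2 = a_2 + q1*a_1 = -373504/42363.

The Pade approximant has numerator coefficients [-16/3, 128/14121, -373504/42363]; denominator coefficients [1, 45445/32949].


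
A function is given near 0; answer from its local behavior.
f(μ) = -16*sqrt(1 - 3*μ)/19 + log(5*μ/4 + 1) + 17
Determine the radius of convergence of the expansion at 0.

Branch term (1)*log(1 - μ/(-4/5)): its argument vanishes at μ = -4/5, a logarithmic branch point, modulus 4/5.
Branch term (-16/19)*sqrt(1 - μ/(1/3)): its argument vanishes at μ = 1/3, a square-root branch point, modulus 1/3.
The radius of convergence is the smallest modulus among the singular points: 1/3.

The radius of convergence is 1/3.


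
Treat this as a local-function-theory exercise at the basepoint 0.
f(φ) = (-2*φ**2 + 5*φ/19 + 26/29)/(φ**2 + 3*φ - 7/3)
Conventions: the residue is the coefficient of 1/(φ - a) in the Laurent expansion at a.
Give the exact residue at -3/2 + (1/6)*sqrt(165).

The factor φ**2 + 3*φ - 7/3 splits as (φ - a)(φ - a') with a = -3/2 + (1/6)*sqrt(165), a' = -3/2 - (1/6)*sqrt(165). At the order-1 pole a set g(φ) = (φ - a)*f(φ) = [-2*φ**2 + 5*φ/19 + 26/29] / (φ - a').
Simple pole: residue = g(a) at a = -3/2 + (1/6)*sqrt(165), which is 119/38 - (43523/181830)*sqrt(165).

The residue is 119/38 - (43523/181830)*sqrt(165).


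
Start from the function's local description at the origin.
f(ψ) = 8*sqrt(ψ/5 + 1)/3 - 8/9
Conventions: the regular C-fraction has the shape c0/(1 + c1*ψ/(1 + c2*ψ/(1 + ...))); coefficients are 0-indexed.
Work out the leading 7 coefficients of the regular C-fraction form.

The regular C-fraction coefficients are [16/9, -3/20, 1/5, 1/80, 7/80, 1/35, 1/14].

Taylor coefficients (expand at 0): a_0 = 16/9, a_1 = 4/15, a_2 = -1/75, a_3 = 1/750, a_4 = -1/6000, a_5 = 7/300000, a_6 = -7/2000000.
c0 = a_0 = 16/9. Peel one level at a time: if S = 1 + c*ψ/S' with S'(0) = 1, then c is the ψ-coefficient of S and S' = c*ψ/(S - 1).
S_1 = c0/f = 1 + (-3/20)*ψ + (3/100)*ψ^2 + ...; c1 = -3/20.
S_2 = c1*ψ/(S_1 - 1) = 1 + (1/5)*ψ + (-1/400)*ψ^2 + ...; c2 = 1/5.
S_3 = c2*ψ/(S_2 - 1) = 1 + (1/80)*ψ + (-7/6400)*ψ^2 + ...; c3 = 1/80.
S_4 = c3*ψ/(S_3 - 1) = 1 + (7/80)*ψ + (-1/400)*ψ^2 + ...; c4 = 7/80.
S_5 = c4*ψ/(S_4 - 1) = 1 + (1/35)*ψ + (-1/490)*ψ^2 + ...; c5 = 1/35.
S_6 = c5*ψ/(S_5 - 1) = 1 + (1/14)*ψ + ...; c6 = 1/14.


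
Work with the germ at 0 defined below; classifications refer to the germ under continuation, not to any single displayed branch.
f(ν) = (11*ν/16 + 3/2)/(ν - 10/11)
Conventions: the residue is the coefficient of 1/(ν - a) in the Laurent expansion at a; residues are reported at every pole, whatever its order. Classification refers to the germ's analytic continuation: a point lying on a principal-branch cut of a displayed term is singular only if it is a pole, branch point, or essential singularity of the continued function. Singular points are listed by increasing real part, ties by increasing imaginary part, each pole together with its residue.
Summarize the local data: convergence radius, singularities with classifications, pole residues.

Radius of convergence at 0: 10/11.
At 10/11: a pole of order 1; residue 17/8.

Denominator factor (ν - 10/11): pole of order 1 at 10/11, modulus 10/11.
The radius of convergence is the smallest modulus among the singular points: 10/11.
At the order-1 pole 10/11 set g(ν) = (ν - (10/11))*f(ν) = 11*ν/16 + 3/2.
Simple pole: residue = g(a) at a = 10/11, which is 17/8.


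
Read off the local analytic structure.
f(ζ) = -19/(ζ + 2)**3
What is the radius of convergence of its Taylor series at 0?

The radius of convergence is 2.

Denominator factor (ζ + 2)^3: pole of order 3 at -2, modulus 2.
The radius of convergence is the smallest modulus among the singular points: 2.


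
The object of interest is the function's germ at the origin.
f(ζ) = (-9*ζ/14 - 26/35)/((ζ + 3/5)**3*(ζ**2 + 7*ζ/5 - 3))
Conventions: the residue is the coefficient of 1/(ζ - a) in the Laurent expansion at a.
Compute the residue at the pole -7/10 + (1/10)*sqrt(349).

The factor ζ**2 + 7*ζ/5 - 3 splits as (ζ - a)(ζ - a') with a = -7/10 + (1/10)*sqrt(349), a' = -7/10 - (1/10)*sqrt(349). At the order-1 pole a set g(ζ) = (ζ - a)*f(ζ) = [(-9*ζ/14 - 26/35)/(ζ + 3/5)**3] / (ζ - a').
Simple pole: residue = g(a) at a = -7/10 + (1/10)*sqrt(349), which is -372875/18438084 - (17946875/6434891316)*sqrt(349).

The residue is -372875/18438084 - (17946875/6434891316)*sqrt(349).


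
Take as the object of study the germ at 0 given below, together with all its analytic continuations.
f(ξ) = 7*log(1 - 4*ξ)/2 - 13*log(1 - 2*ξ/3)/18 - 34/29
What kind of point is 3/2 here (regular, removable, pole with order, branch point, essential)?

The point is a logarithmic branch point.

The term (-13/18)*log(1 - ξ/(3/2)) has argument 1 - 3/2/(3/2) = 0 at 3/2: a logarithmic (infinitely-sheeted) branch point; the remaining terms are analytic or single-valued there.


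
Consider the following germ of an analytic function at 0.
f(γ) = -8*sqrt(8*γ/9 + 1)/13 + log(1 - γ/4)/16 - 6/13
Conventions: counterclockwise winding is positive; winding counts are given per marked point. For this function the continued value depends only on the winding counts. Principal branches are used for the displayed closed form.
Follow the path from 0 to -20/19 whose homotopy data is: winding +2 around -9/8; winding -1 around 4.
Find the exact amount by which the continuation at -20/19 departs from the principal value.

The rational part is single-valued and drops out of the difference; each branch term changes only by its own monodromy.
(-8/13)*sqrt(1 - γ/(-9/8)): winding +2 is even, the square root returns to the same sheet, contribution 0.
(1/16)*log(1 - γ/(4)): each positive loop around 4 adds 2*pi*i to the log, so winding -1 contributes (1/16)*(-1)*2*pi*i = -(1/8)*pi*i.
Summing the contributions at γ = -20/19 gives -(1/8)*pi*i.

Continued minus principal equals -(1/8)*pi*i.


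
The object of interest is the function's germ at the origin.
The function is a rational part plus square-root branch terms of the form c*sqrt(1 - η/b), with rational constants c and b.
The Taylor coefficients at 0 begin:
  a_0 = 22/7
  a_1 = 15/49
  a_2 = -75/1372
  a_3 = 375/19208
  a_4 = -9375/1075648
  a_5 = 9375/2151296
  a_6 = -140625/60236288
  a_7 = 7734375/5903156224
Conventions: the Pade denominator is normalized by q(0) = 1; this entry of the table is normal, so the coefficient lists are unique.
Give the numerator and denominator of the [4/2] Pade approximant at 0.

The Pade approximant has numerator coefficients [22/7, 430/147, 1375/2058, 375/19208, -625/1075648]; denominator coefficients [1, 5/6, 25/168].

Taylor coefficients needed (read off): a_0 = 22/7, a_1 = 15/49, a_2 = -75/1372, a_3 = 375/19208, a_4 = -9375/1075648, a_5 = 9375/2151296, a_6 = -140625/60236288.
Write the denominator as Q(η) = 1 + q1*η + q2*η^2. Requiring Q*f - P = O(η^7) with deg P <= 4 kills the coefficients of η^5..η^6 in Q*f:
  η^5: a_5 + q1*a_4 + q2*a_3 = 0, i.e. 9375/2151296 + (-9375/1075648)*q1 + (375/19208)*q2 = 0.
  η^6: a_6 + q1*a_5 + q2*a_4 = 0, i.e. -140625/60236288 + (9375/2151296)*q1 + (-9375/1075648)*q2 = 0.
Solving this linear system: q1 = 5/6, q2 = 25/168.
The numerator is Q*f truncated at degree 4: P0 = a_0 = 22/7; P1 = a_1 + q1*a_0 = 430/147; P2 = a_2 + q1*a_1 + q2*a_0 = 1375/2058; P3 = a_3 + q1*a_2 + q2*a_1 = 375/19208; P4 = a_4 + q1*a_3 + q2*a_2 = -625/1075648.


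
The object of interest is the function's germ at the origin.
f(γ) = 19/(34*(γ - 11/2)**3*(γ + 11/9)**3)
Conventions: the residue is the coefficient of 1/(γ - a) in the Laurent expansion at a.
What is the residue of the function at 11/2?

The residue is 107705376/440936218217.

At the order-3 pole 11/2 set g(γ) = (γ - (11/2))^3*f(γ) = 19/(34*(γ + 11/9)**3).
Order-3 pole: residue = g''(a)/2; g''(11/2) = 215410752/440936218217, so the residue is 107705376/440936218217.


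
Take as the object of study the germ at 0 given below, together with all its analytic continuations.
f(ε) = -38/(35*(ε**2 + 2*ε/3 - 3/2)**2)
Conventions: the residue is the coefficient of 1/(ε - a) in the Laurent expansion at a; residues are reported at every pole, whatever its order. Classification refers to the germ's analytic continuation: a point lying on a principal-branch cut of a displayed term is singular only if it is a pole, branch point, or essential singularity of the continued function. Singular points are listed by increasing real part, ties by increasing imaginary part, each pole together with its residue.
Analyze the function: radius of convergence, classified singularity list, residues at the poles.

Radius of convergence at 0: -1/3 + (1/6)*sqrt(58).
At -1/3 - (1/6)*sqrt(58): a pole of order 2; residue -(513/29435)*sqrt(58).
At -1/3 + (1/6)*sqrt(58): a pole of order 2; residue (513/29435)*sqrt(58).

Denominator factor (ε**2 + 2*ε/3 - 3/2)^2: discriminant 58/9, real irrational roots -1/3 + (1/6)*sqrt(58) and -1/3 - (1/6)*sqrt(58); poles of order 2, moduli -1/3 + (1/6)*sqrt(58) and 1/3 + (1/6)*sqrt(58).
The radius of convergence is the smallest modulus among the singular points: -1/3 + (1/6)*sqrt(58).
The factor ε**2 + 2*ε/3 - 3/2 splits as (ε - a)(ε - a') with a = -1/3 - (1/6)*sqrt(58), a' = -1/3 + (1/6)*sqrt(58). At the order-2 pole a set g(ε) = (ε - a)^2*f(ε) = [-38/35] / (ε - a')^2.
Order-2 pole: residue = g'(a); g'(-1/3 - (1/6)*sqrt(58)) = -(513/29435)*sqrt(58), so the residue is -(513/29435)*sqrt(58).
The factor ε**2 + 2*ε/3 - 3/2 splits as (ε - a)(ε - a') with a = -1/3 + (1/6)*sqrt(58), a' = -1/3 - (1/6)*sqrt(58). At the order-2 pole a set g(ε) = (ε - a)^2*f(ε) = [-38/35] / (ε - a')^2.
Order-2 pole: residue = g'(a); g'(-1/3 + (1/6)*sqrt(58)) = (513/29435)*sqrt(58), so the residue is (513/29435)*sqrt(58).
List the singular points by increasing real part (a conjugate pair: the negative imaginary part first).


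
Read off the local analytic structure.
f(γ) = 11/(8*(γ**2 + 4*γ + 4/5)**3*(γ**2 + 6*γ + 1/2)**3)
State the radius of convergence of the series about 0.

The radius of convergence is 3 - (1/2)*sqrt(34).

Denominator factor (γ**2 + 4*γ + 4/5)^3: discriminant 64/5, real irrational roots -2 + (4/5)*sqrt(5) and -2 - (4/5)*sqrt(5); poles of order 3, moduli 2 - (4/5)*sqrt(5) and 2 + (4/5)*sqrt(5).
Denominator factor (γ**2 + 6*γ + 1/2)^3: discriminant 34, real irrational roots -3 + (1/2)*sqrt(34) and -3 - (1/2)*sqrt(34); poles of order 3, moduli 3 - (1/2)*sqrt(34) and 3 + (1/2)*sqrt(34).
The radius of convergence is the smallest modulus among the singular points: 3 - (1/2)*sqrt(34).


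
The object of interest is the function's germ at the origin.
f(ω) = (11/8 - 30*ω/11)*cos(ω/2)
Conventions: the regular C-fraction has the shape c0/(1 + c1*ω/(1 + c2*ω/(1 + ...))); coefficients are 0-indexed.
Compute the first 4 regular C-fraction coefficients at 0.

Taylor coefficients (expand at 0): a_0 = 11/8, a_1 = -30/11, a_2 = -11/64, a_3 = 15/44.
c0 = a_0 = 11/8. Peel one level at a time: if S = 1 + c*ω/S' with S'(0) = 1, then c is the ω-coefficient of S and S' = c*ω/(S - 1).
S_1 = c0/f = 1 + (240/121)*ω + (475441/117128)*ω^2 + ...; c1 = 240/121.
S_2 = c1*ω/(S_1 - 1) = 1 + (-475441/232320)*ω + (475441/3686400)*ω^2 + ...; c2 = -475441/232320.
S_3 = c2*ω/(S_2 - 1) = 1 + (121/1920)*ω + ...; c3 = 121/1920.

The regular C-fraction coefficients are [11/8, 240/121, -475441/232320, 121/1920].


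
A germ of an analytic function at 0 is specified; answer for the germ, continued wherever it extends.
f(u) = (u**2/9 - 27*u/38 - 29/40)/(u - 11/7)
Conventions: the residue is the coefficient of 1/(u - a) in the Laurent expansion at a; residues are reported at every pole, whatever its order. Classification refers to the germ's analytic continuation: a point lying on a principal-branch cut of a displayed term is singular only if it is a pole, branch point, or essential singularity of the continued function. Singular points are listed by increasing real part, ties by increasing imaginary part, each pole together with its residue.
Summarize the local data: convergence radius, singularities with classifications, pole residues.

Radius of convergence at 0: 11/7.
At 11/7: a pole of order 1; residue -525251/335160.

Denominator factor (u - 11/7): pole of order 1 at 11/7, modulus 11/7.
The radius of convergence is the smallest modulus among the singular points: 11/7.
At the order-1 pole 11/7 set g(u) = (u - (11/7))*f(u) = u**2/9 - 27*u/38 - 29/40.
Simple pole: residue = g(a) at a = 11/7, which is -525251/335160.


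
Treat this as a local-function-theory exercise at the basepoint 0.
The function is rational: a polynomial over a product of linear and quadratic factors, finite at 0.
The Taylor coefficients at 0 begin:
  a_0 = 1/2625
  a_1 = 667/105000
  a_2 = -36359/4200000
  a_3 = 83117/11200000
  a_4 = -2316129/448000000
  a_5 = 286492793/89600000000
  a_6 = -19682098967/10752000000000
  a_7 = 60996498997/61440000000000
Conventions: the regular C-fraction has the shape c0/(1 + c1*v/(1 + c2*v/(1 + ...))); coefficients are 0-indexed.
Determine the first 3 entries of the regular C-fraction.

Taylor coefficients (read off): a_0 = 1/2625, a_1 = 667/105000, a_2 = -36359/4200000.
c0 = a_0 = 1/2625. Peel one level at a time: if S = 1 + c*v/S' with S'(0) = 1, then c is the v-coefficient of S and S' = c*v/(S - 1).
S_1 = c0/f = 1 + (-667/40)*v + (15039/50)*v^2 + ...; c1 = -667/40.
S_2 = c1*v/(S_1 - 1) = 1 + (60156/3335)*v + ...; c2 = 60156/3335.

The regular C-fraction coefficients are [1/2625, -667/40, 60156/3335].


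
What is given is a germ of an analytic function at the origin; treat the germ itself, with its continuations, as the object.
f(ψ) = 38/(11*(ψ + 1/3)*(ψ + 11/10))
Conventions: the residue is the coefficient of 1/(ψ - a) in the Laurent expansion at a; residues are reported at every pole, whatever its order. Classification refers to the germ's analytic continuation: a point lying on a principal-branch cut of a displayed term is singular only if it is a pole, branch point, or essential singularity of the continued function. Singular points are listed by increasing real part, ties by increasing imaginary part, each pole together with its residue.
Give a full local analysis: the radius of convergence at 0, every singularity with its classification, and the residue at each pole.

Denominator factor (ψ + 1/3): pole of order 1 at -1/3, modulus 1/3.
Denominator factor (ψ + 11/10): pole of order 1 at -11/10, modulus 11/10.
The radius of convergence is the smallest modulus among the singular points: 1/3.
At the order-1 pole -11/10 set g(ψ) = (ψ - (-11/10))*f(ψ) = 38/(11*(ψ + 1/3)).
Simple pole: residue = g(a) at a = -11/10, which is -1140/253.
At the order-1 pole -1/3 set g(ψ) = (ψ - (-1/3))*f(ψ) = 38/(11*(ψ + 11/10)).
Simple pole: residue = g(a) at a = -1/3, which is 1140/253.
List the singular points by increasing real part (a conjugate pair: the negative imaginary part first).

Radius of convergence at 0: 1/3.
At -11/10: a pole of order 1; residue -1140/253.
At -1/3: a pole of order 1; residue 1140/253.


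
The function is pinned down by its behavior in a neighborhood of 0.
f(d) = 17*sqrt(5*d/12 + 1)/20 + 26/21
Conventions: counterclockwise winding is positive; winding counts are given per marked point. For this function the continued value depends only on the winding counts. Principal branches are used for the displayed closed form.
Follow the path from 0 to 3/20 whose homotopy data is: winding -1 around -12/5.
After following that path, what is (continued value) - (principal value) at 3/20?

The rational part is single-valued and drops out of the difference; each branch term changes only by its own monodromy.
(17/20)*sqrt(1 - d/(-12/5)): winding -1 is odd, the square root flips sign, contributing -2*(17/20)*sqrt(1 - (3/20)/(-12/5)) = -2*(17/20)*sqrt(17/16) = -(17/40)*sqrt(17).
Summing the contributions at d = 3/20 gives -(17/40)*sqrt(17).

Continued minus principal equals -(17/40)*sqrt(17).


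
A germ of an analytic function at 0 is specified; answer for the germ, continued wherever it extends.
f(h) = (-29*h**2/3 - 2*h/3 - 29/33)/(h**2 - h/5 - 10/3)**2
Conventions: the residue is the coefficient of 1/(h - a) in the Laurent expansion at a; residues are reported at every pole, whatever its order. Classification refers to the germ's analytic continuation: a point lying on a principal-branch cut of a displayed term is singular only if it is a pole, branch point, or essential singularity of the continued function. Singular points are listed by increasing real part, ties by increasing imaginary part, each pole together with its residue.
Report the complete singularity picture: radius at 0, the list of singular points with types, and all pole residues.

Radius of convergence at 0: -1/10 + (1/30)*sqrt(3009).
At 1/10 - (1/30)*sqrt(3009): a pole of order 2; residue (774100/33198297)*sqrt(3009).
At 1/10 + (1/30)*sqrt(3009): a pole of order 2; residue -(774100/33198297)*sqrt(3009).

Denominator factor (h**2 - h/5 - 10/3)^2: discriminant 1003/75, real irrational roots 1/10 + (1/30)*sqrt(3009) and 1/10 - (1/30)*sqrt(3009); poles of order 2, moduli 1/10 + (1/30)*sqrt(3009) and -1/10 + (1/30)*sqrt(3009).
The radius of convergence is the smallest modulus among the singular points: -1/10 + (1/30)*sqrt(3009).
The factor h**2 - h/5 - 10/3 splits as (h - a)(h - a') with a = 1/10 - (1/30)*sqrt(3009), a' = 1/10 + (1/30)*sqrt(3009). At the order-2 pole a set g(h) = (h - a)^2*f(h) = [-29*h**2/3 - 2*h/3 - 29/33] / (h - a')^2.
Order-2 pole: residue = g'(a); g'(1/10 - (1/30)*sqrt(3009)) = (774100/33198297)*sqrt(3009), so the residue is (774100/33198297)*sqrt(3009).
The factor h**2 - h/5 - 10/3 splits as (h - a)(h - a') with a = 1/10 + (1/30)*sqrt(3009), a' = 1/10 - (1/30)*sqrt(3009). At the order-2 pole a set g(h) = (h - a)^2*f(h) = [-29*h**2/3 - 2*h/3 - 29/33] / (h - a')^2.
Order-2 pole: residue = g'(a); g'(1/10 + (1/30)*sqrt(3009)) = -(774100/33198297)*sqrt(3009), so the residue is -(774100/33198297)*sqrt(3009).
List the singular points by increasing real part (a conjugate pair: the negative imaginary part first).
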